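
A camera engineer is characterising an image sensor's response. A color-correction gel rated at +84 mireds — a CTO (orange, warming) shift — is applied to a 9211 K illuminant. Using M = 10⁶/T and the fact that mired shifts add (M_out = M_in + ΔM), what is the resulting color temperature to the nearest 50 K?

M_in = 10⁶/9211 = 108.57 mireds.
M_out = 108.57 + (+84) = 192.57 mireds.
T_out = 10⁶/192.57 = 5193.0 K → 5200 K.

5200 K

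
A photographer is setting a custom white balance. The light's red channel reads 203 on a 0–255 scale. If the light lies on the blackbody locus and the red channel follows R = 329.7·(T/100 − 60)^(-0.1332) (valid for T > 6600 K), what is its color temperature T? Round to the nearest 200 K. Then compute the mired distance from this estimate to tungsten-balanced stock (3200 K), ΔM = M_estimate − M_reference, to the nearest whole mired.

-210 mireds

(t − 60)^(-0.1332) = 203/329.7 = 0.61571.
t − 60 = 0.61571^(1/-0.1332) = 0.61571^(-7.508) = 38.129, so t = 98.129.
T = 100·t = 9813 K → 9800 K to the nearest 200 K.
M_estimate = 10⁶/9800 = 102.04; M_reference = 10⁶/3200 = 312.50.
ΔM = 102.04 − 312.50 = -210.46 → -210 mireds.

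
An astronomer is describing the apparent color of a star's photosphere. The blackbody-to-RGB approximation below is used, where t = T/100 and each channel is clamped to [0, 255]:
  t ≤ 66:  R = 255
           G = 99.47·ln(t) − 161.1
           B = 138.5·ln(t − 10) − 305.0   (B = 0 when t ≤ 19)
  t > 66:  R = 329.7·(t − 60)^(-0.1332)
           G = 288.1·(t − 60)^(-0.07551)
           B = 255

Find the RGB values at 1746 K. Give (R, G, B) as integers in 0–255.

(255, 123, 0)

t = 1746/100 = 17.46; the t ≤ 66 branch applies.
R = 255 by definition for t ≤ 66.
G = 99.47·ln 17.46 − 161.1 = 99.47·2.8599 − 161.1 = 123.376.
t = 17.46 ≤ 19, so B = 0.
Rounded: (255, 123, 0).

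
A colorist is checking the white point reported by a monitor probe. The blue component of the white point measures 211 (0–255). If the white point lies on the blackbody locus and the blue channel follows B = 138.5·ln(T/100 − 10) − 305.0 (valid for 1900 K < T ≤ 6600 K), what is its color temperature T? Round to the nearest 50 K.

5150 K

ln(t − 10) = (211 + 305.0) / 138.5 = 3.7256.
t − 10 = e^3.7256 = 41.497, so t = 51.497.
T = 100·t = 5150 K → 5150 K to the nearest 50 K.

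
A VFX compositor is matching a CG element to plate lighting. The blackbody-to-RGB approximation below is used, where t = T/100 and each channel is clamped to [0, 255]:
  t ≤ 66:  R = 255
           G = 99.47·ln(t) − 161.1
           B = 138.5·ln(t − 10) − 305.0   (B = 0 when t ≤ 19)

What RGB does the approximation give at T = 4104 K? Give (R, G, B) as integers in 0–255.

(255, 208, 171)

t = 4104/100 = 41.04; the t ≤ 66 branch applies.
R = 255 by definition for t ≤ 66.
G = 99.47·ln 41.04 − 161.1 = 99.47·3.7145 − 161.1 = 208.386.
B = 138.5·ln(41.04 − 10) − 305.0 = 138.5·ln 31.04 − 305.0 = 138.5·3.4353 − 305.0 = 170.786.
Rounded: (255, 208, 171).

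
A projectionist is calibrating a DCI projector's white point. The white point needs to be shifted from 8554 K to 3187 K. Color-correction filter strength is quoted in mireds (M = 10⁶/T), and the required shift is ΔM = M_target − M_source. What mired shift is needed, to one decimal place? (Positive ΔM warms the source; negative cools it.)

M_source = 10⁶/8554 = 116.904; M_target = 10⁶/3187 = 313.775.
ΔM = 313.775 − 116.904 = 196.870 → +196.9 mireds, a warming shift.

+196.9 mireds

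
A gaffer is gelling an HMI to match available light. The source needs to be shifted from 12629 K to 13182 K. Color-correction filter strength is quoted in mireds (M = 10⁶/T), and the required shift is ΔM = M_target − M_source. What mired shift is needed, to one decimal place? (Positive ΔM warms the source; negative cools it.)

-3.3 mireds

M_source = 10⁶/12629 = 79.183; M_target = 10⁶/13182 = 75.861.
ΔM = 75.861 − 79.183 = -3.322 → -3.3 mireds, a cooling shift.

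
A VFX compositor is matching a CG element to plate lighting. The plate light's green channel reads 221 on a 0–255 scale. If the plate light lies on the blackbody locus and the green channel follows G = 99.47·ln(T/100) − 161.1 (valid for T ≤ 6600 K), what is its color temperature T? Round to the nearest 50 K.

4650 K

ln t = (221 + 161.1) / 99.47 = 3.8414.
t = e^3.8414 = 46.589.
T = 100·t = 4659 K → 4650 K to the nearest 50 K.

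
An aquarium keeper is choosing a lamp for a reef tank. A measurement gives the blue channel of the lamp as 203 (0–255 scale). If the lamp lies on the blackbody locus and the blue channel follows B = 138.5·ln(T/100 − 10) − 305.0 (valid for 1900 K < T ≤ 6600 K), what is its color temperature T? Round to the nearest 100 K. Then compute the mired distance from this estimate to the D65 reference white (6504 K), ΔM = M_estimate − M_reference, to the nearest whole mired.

ln(t − 10) = (203 + 305.0) / 138.5 = 3.6679.
t − 10 = e^3.6679 = 39.168, so t = 49.168.
T = 100·t = 4917 K → 4900 K to the nearest 100 K.
M_estimate = 10⁶/4900 = 204.08; M_reference = 10⁶/6504 = 153.75.
ΔM = 204.08 − 153.75 = 50.33 → +50 mireds.

+50 mireds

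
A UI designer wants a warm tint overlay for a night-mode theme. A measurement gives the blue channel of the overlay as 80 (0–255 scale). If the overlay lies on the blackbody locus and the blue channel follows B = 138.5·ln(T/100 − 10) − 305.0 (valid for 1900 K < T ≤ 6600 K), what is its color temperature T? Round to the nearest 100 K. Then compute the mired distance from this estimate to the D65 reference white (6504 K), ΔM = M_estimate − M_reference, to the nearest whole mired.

ln(t − 10) = (80 + 305.0) / 138.5 = 2.7798.
t − 10 = e^2.7798 = 16.116, so t = 26.116.
T = 100·t = 2612 K → 2600 K to the nearest 100 K.
M_estimate = 10⁶/2600 = 384.62; M_reference = 10⁶/6504 = 153.75.
ΔM = 384.62 − 153.75 = 230.86 → +231 mireds.

+231 mireds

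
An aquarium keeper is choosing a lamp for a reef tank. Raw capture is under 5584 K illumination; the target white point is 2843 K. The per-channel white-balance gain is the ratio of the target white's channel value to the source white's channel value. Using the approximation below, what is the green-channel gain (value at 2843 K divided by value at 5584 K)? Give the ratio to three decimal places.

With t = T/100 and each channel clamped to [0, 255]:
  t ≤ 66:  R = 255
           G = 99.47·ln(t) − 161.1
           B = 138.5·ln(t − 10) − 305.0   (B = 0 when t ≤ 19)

0.719

At 5584 K (t = 55.84):
  G = 99.47·ln 55.84 − 161.1 = 99.47·4.0225 − 161.1 = 239.017.
At 2843 K (t = 28.43):
  G = 99.47·ln 28.43 − 161.1 = 99.47·3.3474 − 161.1 = 171.870.
Gain = 171.870 / 239.017 = 0.7191 → 0.719.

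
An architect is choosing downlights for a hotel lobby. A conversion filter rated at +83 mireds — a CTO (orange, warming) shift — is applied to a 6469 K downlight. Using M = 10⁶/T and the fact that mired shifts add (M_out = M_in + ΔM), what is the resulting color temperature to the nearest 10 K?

4210 K

M_in = 10⁶/6469 = 154.58 mireds.
M_out = 154.58 + (+83) = 237.58 mireds.
T_out = 10⁶/237.58 = 4209.0 K → 4210 K.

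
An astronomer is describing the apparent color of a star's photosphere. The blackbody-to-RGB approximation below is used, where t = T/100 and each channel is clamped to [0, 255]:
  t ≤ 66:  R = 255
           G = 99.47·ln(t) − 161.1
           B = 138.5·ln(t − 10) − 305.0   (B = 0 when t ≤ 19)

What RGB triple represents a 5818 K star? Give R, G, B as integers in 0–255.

t = 5818/100 = 58.18; the t ≤ 66 branch applies.
R = 255 by definition for t ≤ 66.
G = 99.47·ln 58.18 − 161.1 = 99.47·4.0635 − 161.1 = 243.100.
B = 138.5·ln(58.18 − 10) − 305.0 = 138.5·ln 48.18 − 305.0 = 138.5·3.8749 − 305.0 = 231.680.
Rounded: (255, 243, 232).

R=255, G=243, B=232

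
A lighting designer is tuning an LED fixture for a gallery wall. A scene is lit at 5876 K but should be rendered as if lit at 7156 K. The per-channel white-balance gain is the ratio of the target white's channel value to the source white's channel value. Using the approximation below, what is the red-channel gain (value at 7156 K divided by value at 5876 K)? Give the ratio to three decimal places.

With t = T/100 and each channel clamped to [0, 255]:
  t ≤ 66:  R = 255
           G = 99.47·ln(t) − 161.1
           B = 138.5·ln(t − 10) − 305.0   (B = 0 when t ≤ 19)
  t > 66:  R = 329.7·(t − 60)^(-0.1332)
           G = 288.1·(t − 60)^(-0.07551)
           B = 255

At 5876 K (t = 58.76):
  R = 255 by definition for t ≤ 66.
At 7156 K (t = 71.56):
  R = 329.7·(71.56 − 60)^(-0.1332) = 329.7·11.56^(-0.1332) = 329.7·0.72180 = 237.976.
Gain = 237.976 / 255.000 = 0.9332 → 0.933.

0.933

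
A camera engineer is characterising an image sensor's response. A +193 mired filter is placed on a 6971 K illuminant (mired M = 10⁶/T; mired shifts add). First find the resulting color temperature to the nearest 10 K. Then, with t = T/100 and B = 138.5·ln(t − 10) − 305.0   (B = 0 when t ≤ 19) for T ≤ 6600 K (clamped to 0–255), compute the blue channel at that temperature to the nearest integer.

M_in = 10⁶/6971 = 143.45; M_out = 143.45 + (+193) = 336.45.
T_out = 10⁶/336.45 = 2972.2 K → 2970 K; t = 29.7.
B = 138.5·ln(29.7 − 10) − 305.0 = 138.5·ln 19.7 − 305.0 = 138.5·2.9806 − 305.0 = 107.816.
Rounded: 108.

108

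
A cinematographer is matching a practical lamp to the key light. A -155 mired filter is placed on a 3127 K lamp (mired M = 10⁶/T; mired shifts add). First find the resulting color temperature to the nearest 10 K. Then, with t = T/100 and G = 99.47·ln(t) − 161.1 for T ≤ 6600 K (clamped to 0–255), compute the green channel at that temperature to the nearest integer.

M_in = 10⁶/3127 = 319.80; M_out = 319.80 + (-155) = 164.80.
T_out = 10⁶/164.80 = 6068.1 K → 6070 K; t = 60.7.
G = 99.47·ln 60.7 − 161.1 = 99.47·4.1059 − 161.1 = 247.318.
Rounded: 247.

247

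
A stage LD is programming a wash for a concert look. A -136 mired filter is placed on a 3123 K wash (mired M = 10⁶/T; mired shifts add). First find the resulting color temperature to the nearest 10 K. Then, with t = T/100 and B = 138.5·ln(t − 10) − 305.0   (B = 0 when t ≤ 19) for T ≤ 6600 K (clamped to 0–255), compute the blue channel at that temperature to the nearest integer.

M_in = 10⁶/3123 = 320.20; M_out = 320.20 + (-136) = 184.20.
T_out = 10⁶/184.20 = 5428.7 K → 5430 K; t = 54.3.
B = 138.5·ln(54.3 − 10) − 305.0 = 138.5·ln 44.3 − 305.0 = 138.5·3.7910 − 305.0 = 220.051.
Rounded: 220.

220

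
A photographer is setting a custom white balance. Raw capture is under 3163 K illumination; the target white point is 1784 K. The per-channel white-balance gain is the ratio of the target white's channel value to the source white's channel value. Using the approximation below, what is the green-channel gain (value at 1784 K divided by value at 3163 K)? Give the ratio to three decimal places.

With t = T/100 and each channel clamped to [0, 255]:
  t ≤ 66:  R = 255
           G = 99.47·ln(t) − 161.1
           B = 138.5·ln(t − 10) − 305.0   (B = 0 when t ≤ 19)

At 3163 K (t = 31.63):
  G = 99.47·ln 31.63 − 161.1 = 99.47·3.4541 − 161.1 = 182.480.
At 1784 K (t = 17.84):
  G = 99.47·ln 17.84 − 161.1 = 99.47·2.8814 − 161.1 = 125.517.
Gain = 125.517 / 182.480 = 0.6878 → 0.688.

0.688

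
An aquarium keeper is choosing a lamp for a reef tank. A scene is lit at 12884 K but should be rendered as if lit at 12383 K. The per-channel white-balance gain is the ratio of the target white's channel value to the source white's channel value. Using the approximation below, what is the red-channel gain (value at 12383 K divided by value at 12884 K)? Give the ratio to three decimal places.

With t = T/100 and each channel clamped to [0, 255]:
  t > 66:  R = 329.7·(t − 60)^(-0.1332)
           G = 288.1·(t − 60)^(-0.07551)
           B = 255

At 12884 K (t = 128.84):
  R = 329.7·(128.84 − 60)^(-0.1332) = 329.7·68.84^(-0.1332) = 329.7·0.56911 = 187.637.
At 12383 K (t = 123.83):
  R = 329.7·(123.83 − 60)^(-0.1332) = 329.7·63.83^(-0.1332) = 329.7·0.57487 = 189.535.
Gain = 189.535 / 187.637 = 1.0101 → 1.010.

1.010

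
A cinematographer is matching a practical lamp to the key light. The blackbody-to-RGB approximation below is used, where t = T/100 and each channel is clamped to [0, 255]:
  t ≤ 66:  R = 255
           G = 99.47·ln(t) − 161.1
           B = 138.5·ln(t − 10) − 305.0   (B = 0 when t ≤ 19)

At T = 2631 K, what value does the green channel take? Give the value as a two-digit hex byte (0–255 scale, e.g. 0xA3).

t = 2631/100 = 26.31; the t ≤ 66 branch applies.
G = 99.47·ln 26.31 − 161.1 = 99.47·3.2699 − 161.1 = 164.162.
Rounded: 164; in hex, 0xA4.

0xA4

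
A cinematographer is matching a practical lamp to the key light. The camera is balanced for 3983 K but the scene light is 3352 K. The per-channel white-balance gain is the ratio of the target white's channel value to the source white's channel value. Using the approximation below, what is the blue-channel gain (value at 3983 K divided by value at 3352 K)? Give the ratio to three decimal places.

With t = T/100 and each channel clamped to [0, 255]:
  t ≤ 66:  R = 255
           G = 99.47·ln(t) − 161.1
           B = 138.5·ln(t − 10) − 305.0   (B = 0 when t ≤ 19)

1.249

At 3352 K (t = 33.52):
  B = 138.5·ln(33.52 − 10) − 305.0 = 138.5·ln 23.52 − 305.0 = 138.5·3.1579 − 305.0 = 132.362.
At 3983 K (t = 39.83):
  B = 138.5·ln(39.83 − 10) − 305.0 = 138.5·ln 29.83 − 305.0 = 138.5·3.3955 − 305.0 = 165.279.
Gain = 165.279 / 132.362 = 1.2487 → 1.249.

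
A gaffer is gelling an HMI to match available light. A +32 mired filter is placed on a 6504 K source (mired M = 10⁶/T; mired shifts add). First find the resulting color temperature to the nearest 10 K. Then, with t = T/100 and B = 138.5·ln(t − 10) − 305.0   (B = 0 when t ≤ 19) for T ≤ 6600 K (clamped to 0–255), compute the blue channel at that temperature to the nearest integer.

M_in = 10⁶/6504 = 153.75; M_out = 153.75 + (+32) = 185.75.
T_out = 10⁶/185.75 = 5383.5 K → 5380 K; t = 53.8.
B = 138.5·ln(53.8 − 10) − 305.0 = 138.5·ln 43.8 − 305.0 = 138.5·3.7796 − 305.0 = 218.479.
Rounded: 218.

218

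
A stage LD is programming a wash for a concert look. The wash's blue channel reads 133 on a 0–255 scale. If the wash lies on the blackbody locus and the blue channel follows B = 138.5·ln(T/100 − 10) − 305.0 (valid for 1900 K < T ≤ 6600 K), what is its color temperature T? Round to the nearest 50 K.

ln(t − 10) = (133 + 305.0) / 138.5 = 3.1625.
t − 10 = e^3.1625 = 23.629, so t = 33.629.
T = 100·t = 3363 K → 3350 K to the nearest 50 K.

3350 K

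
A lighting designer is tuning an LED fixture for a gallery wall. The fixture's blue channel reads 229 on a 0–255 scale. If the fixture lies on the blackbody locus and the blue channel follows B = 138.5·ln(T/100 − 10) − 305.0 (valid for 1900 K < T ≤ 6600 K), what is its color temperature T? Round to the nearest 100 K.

ln(t − 10) = (229 + 305.0) / 138.5 = 3.8556.
t − 10 = e^3.8556 = 47.257, so t = 57.257.
T = 100·t = 5726 K → 5700 K to the nearest 100 K.

5700 K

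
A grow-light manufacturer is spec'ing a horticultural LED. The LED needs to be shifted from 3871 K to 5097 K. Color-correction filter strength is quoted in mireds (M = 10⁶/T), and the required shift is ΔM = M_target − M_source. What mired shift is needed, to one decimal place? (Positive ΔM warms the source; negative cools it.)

M_source = 10⁶/3871 = 258.331; M_target = 10⁶/5097 = 196.194.
ΔM = 196.194 − 258.331 = -62.137 → -62.1 mireds, a cooling shift.

-62.1 mireds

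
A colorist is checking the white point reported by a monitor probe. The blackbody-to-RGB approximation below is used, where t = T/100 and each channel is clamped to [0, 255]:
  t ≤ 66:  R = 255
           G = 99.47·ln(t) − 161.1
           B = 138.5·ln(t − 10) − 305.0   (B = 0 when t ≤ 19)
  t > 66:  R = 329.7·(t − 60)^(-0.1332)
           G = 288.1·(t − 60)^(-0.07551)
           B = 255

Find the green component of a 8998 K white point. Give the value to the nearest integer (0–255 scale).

223

t = 8998/100 = 89.98; the t > 66 branch applies.
G = 288.1·(89.98 − 60)^(-0.07551) = 288.1·29.98^(-0.07551) = 288.1·0.77354 = 222.858.
Rounded: 223.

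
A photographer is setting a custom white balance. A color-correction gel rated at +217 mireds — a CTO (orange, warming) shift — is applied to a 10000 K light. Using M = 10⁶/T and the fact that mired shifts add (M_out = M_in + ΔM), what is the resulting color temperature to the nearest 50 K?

M_in = 10⁶/10000 = 100.00 mireds.
M_out = 100.00 + (+217) = 317.00 mireds.
T_out = 10⁶/317.00 = 3154.6 K → 3150 K.

3150 K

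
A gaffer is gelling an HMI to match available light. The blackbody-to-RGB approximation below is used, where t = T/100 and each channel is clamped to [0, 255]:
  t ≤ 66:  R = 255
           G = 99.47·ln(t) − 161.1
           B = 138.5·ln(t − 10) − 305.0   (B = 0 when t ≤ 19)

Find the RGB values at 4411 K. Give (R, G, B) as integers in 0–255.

(255, 216, 184)

t = 4411/100 = 44.11; the t ≤ 66 branch applies.
R = 255 by definition for t ≤ 66.
G = 99.47·ln 44.11 − 161.1 = 99.47·3.7867 − 161.1 = 215.562.
B = 138.5·ln(44.11 − 10) − 305.0 = 138.5·ln 34.11 − 305.0 = 138.5·3.5296 − 305.0 = 183.848.
Rounded: (255, 216, 184).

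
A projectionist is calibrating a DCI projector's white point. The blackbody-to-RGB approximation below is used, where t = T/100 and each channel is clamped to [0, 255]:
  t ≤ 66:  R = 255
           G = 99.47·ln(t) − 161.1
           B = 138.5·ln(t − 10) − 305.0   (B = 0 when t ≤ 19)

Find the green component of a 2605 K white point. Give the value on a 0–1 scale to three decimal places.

0.640

t = 2605/100 = 26.05; the t ≤ 66 branch applies.
G = 99.47·ln 26.05 − 161.1 = 99.47·3.2600 − 161.1 = 163.174.
On a 0–1 scale: 163.174/255 = 0.6399 → 0.640.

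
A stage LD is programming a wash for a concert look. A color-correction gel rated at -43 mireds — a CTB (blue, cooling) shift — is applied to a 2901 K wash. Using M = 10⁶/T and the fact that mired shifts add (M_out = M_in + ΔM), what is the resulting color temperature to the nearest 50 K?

3300 K

M_in = 10⁶/2901 = 344.71 mireds.
M_out = 344.71 + (-43) = 301.71 mireds.
T_out = 10⁶/301.71 = 3314.5 K → 3300 K.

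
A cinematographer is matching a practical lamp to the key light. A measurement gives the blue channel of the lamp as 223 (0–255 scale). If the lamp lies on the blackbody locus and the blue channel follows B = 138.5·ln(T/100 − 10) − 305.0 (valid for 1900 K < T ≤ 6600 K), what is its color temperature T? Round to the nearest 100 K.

5500 K

ln(t − 10) = (223 + 305.0) / 138.5 = 3.8123.
t − 10 = e^3.8123 = 45.253, so t = 55.253.
T = 100·t = 5525 K → 5500 K to the nearest 100 K.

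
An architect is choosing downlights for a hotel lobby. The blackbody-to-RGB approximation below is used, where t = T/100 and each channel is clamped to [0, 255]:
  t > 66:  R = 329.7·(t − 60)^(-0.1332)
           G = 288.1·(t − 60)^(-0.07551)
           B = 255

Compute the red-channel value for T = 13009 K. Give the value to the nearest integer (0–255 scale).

187

t = 13009/100 = 130.09; the t > 66 branch applies.
R = 329.7·(130.09 − 60)^(-0.1332) = 329.7·70.09^(-0.1332) = 329.7·0.56775 = 187.188.
Rounded: 187.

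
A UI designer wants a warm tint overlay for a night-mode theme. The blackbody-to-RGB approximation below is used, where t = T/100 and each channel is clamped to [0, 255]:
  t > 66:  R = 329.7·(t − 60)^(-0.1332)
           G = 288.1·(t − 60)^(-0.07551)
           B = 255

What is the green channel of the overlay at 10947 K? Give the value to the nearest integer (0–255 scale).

215

t = 10947/100 = 109.47; the t > 66 branch applies.
G = 288.1·(109.47 − 60)^(-0.07551) = 288.1·49.47^(-0.07551) = 288.1·0.74484 = 214.587.
Rounded: 215.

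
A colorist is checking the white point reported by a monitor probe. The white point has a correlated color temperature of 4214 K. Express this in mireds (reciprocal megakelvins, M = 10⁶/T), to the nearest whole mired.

M = 10⁶ / 4214 = 237.304 → 237 mireds.

237 mireds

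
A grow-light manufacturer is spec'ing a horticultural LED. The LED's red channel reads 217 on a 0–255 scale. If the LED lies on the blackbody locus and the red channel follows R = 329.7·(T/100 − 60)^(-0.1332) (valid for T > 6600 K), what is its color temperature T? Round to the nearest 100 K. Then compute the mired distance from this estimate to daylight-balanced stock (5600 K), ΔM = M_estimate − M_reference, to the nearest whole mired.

-58 mireds

(t − 60)^(-0.1332) = 217/329.7 = 0.65817.
t − 60 = 0.65817^(1/-0.1332) = 0.65817^(-7.508) = 23.110, so t = 83.110.
T = 100·t = 8311 K → 8300 K to the nearest 100 K.
M_estimate = 10⁶/8300 = 120.48; M_reference = 10⁶/5600 = 178.57.
ΔM = 120.48 − 178.57 = -58.09 → -58 mireds.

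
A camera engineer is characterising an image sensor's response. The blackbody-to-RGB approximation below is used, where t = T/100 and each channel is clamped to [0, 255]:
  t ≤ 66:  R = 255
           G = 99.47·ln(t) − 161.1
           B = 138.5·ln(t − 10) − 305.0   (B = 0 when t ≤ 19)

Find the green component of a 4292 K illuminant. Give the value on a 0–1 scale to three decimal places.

0.835

t = 4292/100 = 42.92; the t ≤ 66 branch applies.
G = 99.47·ln 42.92 − 161.1 = 99.47·3.7593 − 161.1 = 212.841.
On a 0–1 scale: 212.841/255 = 0.8347 → 0.835.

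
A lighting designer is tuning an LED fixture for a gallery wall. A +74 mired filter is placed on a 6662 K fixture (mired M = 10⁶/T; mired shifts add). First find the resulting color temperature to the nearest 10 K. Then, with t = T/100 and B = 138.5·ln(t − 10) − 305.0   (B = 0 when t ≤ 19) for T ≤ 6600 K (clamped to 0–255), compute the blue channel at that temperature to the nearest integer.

186

M_in = 10⁶/6662 = 150.11; M_out = 150.11 + (+74) = 224.11.
T_out = 10⁶/224.11 = 4462.2 K → 4460 K; t = 44.6.
B = 138.5·ln(44.6 − 10) − 305.0 = 138.5·ln 34.6 − 305.0 = 138.5·3.5439 − 305.0 = 185.824.
Rounded: 186.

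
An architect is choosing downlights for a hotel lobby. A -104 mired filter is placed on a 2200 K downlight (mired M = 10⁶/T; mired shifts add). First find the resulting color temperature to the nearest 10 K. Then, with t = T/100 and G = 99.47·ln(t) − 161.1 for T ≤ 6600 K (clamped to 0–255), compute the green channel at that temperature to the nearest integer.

172

M_in = 10⁶/2200 = 454.55; M_out = 454.55 + (-104) = 350.55.
T_out = 10⁶/350.55 = 2852.7 K → 2850 K; t = 28.5.
G = 99.47·ln 28.5 − 161.1 = 99.47·3.3499 − 161.1 = 172.115.
Rounded: 172.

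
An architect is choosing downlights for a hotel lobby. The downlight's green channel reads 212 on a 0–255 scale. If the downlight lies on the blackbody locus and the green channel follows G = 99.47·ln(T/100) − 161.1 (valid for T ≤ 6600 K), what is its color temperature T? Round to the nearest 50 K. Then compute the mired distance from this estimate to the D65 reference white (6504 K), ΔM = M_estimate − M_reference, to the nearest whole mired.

ln t = (212 + 161.1) / 99.47 = 3.7509.
t = e^3.7509 = 42.559.
T = 100·t = 4256 K → 4250 K to the nearest 50 K.
M_estimate = 10⁶/4250 = 235.29; M_reference = 10⁶/6504 = 153.75.
ΔM = 235.29 − 153.75 = 81.54 → +82 mireds.

+82 mireds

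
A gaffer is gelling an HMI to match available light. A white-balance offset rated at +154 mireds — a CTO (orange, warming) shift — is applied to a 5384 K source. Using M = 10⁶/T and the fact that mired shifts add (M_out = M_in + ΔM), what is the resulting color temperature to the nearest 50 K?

2950 K

M_in = 10⁶/5384 = 185.74 mireds.
M_out = 185.74 + (+154) = 339.74 mireds.
T_out = 10⁶/339.74 = 2943.5 K → 2950 K.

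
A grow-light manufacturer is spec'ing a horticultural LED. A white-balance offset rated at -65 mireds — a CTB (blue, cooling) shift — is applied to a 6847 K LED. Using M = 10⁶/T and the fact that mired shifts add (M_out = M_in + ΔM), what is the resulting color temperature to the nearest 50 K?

12350 K

M_in = 10⁶/6847 = 146.05 mireds.
M_out = 146.05 + (-65) = 81.05 mireds.
T_out = 10⁶/81.05 = 12338.2 K → 12350 K.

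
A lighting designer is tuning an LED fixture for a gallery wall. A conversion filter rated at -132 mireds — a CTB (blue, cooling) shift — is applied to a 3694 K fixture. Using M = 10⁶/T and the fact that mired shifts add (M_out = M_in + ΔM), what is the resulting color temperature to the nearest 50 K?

7200 K

M_in = 10⁶/3694 = 270.71 mireds.
M_out = 270.71 + (-132) = 138.71 mireds.
T_out = 10⁶/138.71 = 7209.3 K → 7200 K.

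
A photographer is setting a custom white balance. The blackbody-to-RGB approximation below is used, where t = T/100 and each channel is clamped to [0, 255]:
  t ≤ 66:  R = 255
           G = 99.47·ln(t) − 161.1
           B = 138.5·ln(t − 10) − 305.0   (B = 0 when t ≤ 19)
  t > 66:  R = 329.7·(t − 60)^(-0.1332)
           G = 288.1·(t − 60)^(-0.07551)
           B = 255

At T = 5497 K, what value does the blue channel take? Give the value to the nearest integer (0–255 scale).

t = 5497/100 = 54.97; the t ≤ 66 branch applies.
B = 138.5·ln(54.97 − 10) − 305.0 = 138.5·ln 44.97 − 305.0 = 138.5·3.8060 − 305.0 = 222.130.
Rounded: 222.

222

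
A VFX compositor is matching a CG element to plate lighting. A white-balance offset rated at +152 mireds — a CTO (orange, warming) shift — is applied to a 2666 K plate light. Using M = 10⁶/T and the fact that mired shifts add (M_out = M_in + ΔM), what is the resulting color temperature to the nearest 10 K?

M_in = 10⁶/2666 = 375.09 mireds.
M_out = 375.09 + (+152) = 527.09 mireds.
T_out = 10⁶/527.09 = 1897.2 K → 1900 K.

1900 K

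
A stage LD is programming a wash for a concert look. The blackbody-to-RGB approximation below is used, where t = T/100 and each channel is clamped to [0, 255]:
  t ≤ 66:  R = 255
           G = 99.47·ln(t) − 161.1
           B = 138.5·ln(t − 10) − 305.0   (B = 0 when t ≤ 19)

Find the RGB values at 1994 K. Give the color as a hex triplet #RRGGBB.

#FF890D

t = 1994/100 = 19.94; the t ≤ 66 branch applies.
R = 255 by definition for t ≤ 66.
G = 99.47·ln 19.94 − 161.1 = 99.47·2.9927 − 161.1 = 136.587.
B = 138.5·ln(19.94 − 10) − 305.0 = 138.5·ln 9.94 − 305.0 = 138.5·2.2966 − 305.0 = 13.075.
Rounded: (255, 137, 13).
In hex: #FF890D.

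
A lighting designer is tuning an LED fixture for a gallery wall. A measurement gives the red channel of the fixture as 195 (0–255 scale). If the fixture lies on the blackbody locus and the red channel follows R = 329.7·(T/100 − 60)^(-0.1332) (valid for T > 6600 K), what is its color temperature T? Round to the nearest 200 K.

11200 K

(t − 60)^(-0.1332) = 195/329.7 = 0.59145.
t − 60 = 0.59145^(1/-0.1332) = 0.59145^(-7.508) = 51.564, so t = 111.564.
T = 100·t = 11156 K → 11200 K to the nearest 200 K.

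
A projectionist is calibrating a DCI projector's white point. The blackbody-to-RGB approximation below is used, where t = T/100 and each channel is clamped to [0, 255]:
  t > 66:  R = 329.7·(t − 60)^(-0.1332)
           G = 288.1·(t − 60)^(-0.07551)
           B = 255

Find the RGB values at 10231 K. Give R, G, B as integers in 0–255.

t = 10231/100 = 102.31; the t > 66 branch applies.
R = 329.7·(102.31 − 60)^(-0.1332) = 329.7·42.31^(-0.1332) = 329.7·0.60724 = 200.206.
G = 288.1·(102.31 − 60)^(-0.07551) = 288.1·42.31^(-0.07551) = 288.1·0.75368 = 217.135.
B = 255 by definition for t > 66.
Rounded: (200, 217, 255).

R=200, G=217, B=255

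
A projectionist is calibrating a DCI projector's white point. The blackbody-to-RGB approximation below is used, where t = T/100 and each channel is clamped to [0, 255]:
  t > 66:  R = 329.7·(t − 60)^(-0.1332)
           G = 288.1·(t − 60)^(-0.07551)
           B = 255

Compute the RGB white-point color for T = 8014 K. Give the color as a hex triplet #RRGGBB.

#DDE6FF

t = 8014/100 = 80.14; the t > 66 branch applies.
R = 329.7·(80.14 − 60)^(-0.1332) = 329.7·20.14^(-0.1332) = 329.7·0.67035 = 221.013.
G = 288.1·(80.14 − 60)^(-0.07551) = 288.1·20.14^(-0.07551) = 288.1·0.79713 = 229.654.
B = 255 by definition for t > 66.
Rounded: (221, 230, 255).
In hex: #DDE6FF.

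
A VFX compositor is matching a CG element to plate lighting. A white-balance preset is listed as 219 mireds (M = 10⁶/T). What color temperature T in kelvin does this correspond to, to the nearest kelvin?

T = 10⁶ / 219 = 4566.21 K → 4566 K.

4566 K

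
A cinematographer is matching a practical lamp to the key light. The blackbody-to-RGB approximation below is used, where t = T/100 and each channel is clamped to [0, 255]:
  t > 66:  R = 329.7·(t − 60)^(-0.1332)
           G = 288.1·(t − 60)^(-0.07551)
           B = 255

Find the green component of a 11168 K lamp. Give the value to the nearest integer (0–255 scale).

t = 11168/100 = 111.68; the t > 66 branch applies.
G = 288.1·(111.68 − 60)^(-0.07551) = 288.1·51.68^(-0.07551) = 288.1·0.74238 = 213.880.
Rounded: 214.

214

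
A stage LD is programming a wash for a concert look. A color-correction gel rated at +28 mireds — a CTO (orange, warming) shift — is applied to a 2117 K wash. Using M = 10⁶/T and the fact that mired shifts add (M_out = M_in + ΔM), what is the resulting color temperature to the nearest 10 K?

2000 K

M_in = 10⁶/2117 = 472.37 mireds.
M_out = 472.37 + (+28) = 500.37 mireds.
T_out = 10⁶/500.37 = 1998.5 K → 2000 K.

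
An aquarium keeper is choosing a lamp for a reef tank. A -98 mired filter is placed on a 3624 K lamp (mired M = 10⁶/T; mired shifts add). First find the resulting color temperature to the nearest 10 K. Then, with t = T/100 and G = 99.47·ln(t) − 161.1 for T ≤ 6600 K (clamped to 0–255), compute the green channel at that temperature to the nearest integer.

M_in = 10⁶/3624 = 275.94; M_out = 275.94 + (-98) = 177.94.
T_out = 10⁶/177.94 = 5619.9 K → 5620 K; t = 56.2.
G = 99.47·ln 56.2 − 161.1 = 99.47·4.0289 − 161.1 = 239.656.
Rounded: 240.

240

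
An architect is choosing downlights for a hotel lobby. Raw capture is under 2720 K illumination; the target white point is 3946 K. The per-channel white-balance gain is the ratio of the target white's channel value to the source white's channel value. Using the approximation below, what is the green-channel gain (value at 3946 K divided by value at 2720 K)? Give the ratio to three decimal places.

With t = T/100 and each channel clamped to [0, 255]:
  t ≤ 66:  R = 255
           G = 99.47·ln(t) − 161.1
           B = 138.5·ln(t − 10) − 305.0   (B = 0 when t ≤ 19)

1.221

At 2720 K (t = 27.2):
  G = 99.47·ln 27.2 − 161.1 = 99.47·3.3032 − 161.1 = 167.471.
At 3946 K (t = 39.46):
  G = 99.47·ln 39.46 − 161.1 = 99.47·3.6753 − 161.1 = 204.481.
Gain = 204.481 / 167.471 = 1.2210 → 1.221.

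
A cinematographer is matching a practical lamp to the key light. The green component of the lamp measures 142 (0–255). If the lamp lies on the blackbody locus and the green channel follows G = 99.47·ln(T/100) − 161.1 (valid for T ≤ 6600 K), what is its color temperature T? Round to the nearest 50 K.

ln t = (142 + 161.1) / 99.47 = 3.0471.
t = e^3.0471 = 21.055.
T = 100·t = 2106 K → 2100 K to the nearest 50 K.

2100 K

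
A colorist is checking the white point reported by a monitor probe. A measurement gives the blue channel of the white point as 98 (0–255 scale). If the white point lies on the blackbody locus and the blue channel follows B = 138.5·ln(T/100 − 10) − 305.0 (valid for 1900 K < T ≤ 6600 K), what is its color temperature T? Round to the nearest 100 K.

ln(t − 10) = (98 + 305.0) / 138.5 = 2.9097.
t − 10 = e^2.9097 = 18.352, so t = 28.352.
T = 100·t = 2835 K → 2800 K to the nearest 100 K.

2800 K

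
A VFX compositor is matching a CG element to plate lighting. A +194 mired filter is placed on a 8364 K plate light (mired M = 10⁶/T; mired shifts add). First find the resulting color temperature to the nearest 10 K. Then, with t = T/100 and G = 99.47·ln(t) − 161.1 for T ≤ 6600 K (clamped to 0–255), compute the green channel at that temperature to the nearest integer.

183

M_in = 10⁶/8364 = 119.56; M_out = 119.56 + (+194) = 313.56.
T_out = 10⁶/313.56 = 3189.2 K → 3190 K; t = 31.9.
G = 99.47·ln 31.9 − 161.1 = 99.47·3.4626 − 161.1 = 183.325.
Rounded: 183.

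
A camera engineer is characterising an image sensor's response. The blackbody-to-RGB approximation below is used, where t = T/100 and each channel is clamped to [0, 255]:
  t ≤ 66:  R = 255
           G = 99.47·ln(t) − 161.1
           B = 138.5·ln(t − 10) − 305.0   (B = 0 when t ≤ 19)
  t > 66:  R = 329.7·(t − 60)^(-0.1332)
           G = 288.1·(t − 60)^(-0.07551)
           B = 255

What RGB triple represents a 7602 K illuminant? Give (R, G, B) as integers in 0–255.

(228, 234, 255)

t = 7602/100 = 76.02; the t > 66 branch applies.
R = 329.7·(76.02 − 60)^(-0.1332) = 329.7·16.02^(-0.1332) = 329.7·0.69110 = 227.855.
G = 288.1·(76.02 − 60)^(-0.07551) = 288.1·16.02^(-0.07551) = 288.1·0.81103 = 233.657.
B = 255 by definition for t > 66.
Rounded: (228, 234, 255).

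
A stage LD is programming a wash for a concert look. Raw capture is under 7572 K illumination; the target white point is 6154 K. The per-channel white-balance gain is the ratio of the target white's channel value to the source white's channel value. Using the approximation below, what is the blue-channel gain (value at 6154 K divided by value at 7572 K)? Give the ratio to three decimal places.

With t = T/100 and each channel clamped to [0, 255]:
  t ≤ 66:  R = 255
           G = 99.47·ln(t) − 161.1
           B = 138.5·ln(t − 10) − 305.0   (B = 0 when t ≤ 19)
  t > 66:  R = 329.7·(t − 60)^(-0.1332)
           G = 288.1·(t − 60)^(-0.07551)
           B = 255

0.945

At 7572 K (t = 75.72):
  B = 255 by definition for t > 66.
At 6154 K (t = 61.54):
  B = 138.5·ln(61.54 − 10) − 305.0 = 138.5·ln 51.54 − 305.0 = 138.5·3.9424 − 305.0 = 241.017.
Gain = 241.017 / 255.000 = 0.9452 → 0.945.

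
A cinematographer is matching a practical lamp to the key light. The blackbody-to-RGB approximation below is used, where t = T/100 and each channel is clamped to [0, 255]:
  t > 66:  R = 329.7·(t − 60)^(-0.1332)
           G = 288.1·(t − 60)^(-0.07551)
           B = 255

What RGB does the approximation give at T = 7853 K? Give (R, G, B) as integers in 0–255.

t = 7853/100 = 78.53; the t > 66 branch applies.
R = 329.7·(78.53 − 60)^(-0.1332) = 329.7·18.53^(-0.1332) = 329.7·0.67783 = 223.480.
G = 288.1·(78.53 − 60)^(-0.07551) = 288.1·18.53^(-0.07551) = 288.1·0.80216 = 231.103.
B = 255 by definition for t > 66.
Rounded: (223, 231, 255).

(223, 231, 255)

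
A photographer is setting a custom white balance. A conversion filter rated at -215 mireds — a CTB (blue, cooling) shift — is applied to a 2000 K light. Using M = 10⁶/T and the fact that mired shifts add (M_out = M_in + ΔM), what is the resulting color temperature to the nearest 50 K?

3500 K

M_in = 10⁶/2000 = 500.00 mireds.
M_out = 500.00 + (-215) = 285.00 mireds.
T_out = 10⁶/285.00 = 3508.8 K → 3500 K.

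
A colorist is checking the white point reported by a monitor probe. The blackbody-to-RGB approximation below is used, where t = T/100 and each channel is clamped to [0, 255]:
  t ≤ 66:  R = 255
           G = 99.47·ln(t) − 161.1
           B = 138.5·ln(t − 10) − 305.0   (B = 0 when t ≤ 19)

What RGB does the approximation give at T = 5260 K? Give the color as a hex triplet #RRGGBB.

t = 5260/100 = 52.6; the t ≤ 66 branch applies.
R = 255 by definition for t ≤ 66.
G = 99.47·ln 52.6 − 161.1 = 99.47·3.9627 − 161.1 = 233.071.
B = 138.5·ln(52.6 − 10) − 305.0 = 138.5·ln 42.6 − 305.0 = 138.5·3.7519 − 305.0 = 214.632.
Rounded: (255, 233, 215).
In hex: #FFE9D7.

#FFE9D7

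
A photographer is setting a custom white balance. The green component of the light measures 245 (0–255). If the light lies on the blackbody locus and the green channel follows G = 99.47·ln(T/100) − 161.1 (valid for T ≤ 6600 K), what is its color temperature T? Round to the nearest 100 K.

ln t = (245 + 161.1) / 99.47 = 4.0826.
t = e^4.0826 = 59.302.
T = 100·t = 5930 K → 5900 K to the nearest 100 K.

5900 K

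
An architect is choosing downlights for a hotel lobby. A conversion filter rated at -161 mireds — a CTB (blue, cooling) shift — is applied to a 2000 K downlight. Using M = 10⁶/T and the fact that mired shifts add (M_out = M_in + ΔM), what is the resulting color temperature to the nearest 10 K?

2950 K

M_in = 10⁶/2000 = 500.00 mireds.
M_out = 500.00 + (-161) = 339.00 mireds.
T_out = 10⁶/339.00 = 2949.9 K → 2950 K.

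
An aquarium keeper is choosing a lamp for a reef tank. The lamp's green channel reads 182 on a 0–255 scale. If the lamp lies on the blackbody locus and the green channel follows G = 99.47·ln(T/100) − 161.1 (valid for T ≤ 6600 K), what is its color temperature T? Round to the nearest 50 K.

3150 K

ln t = (182 + 161.1) / 99.47 = 3.4493.
t = e^3.4493 = 31.478.
T = 100·t = 3148 K → 3150 K to the nearest 50 K.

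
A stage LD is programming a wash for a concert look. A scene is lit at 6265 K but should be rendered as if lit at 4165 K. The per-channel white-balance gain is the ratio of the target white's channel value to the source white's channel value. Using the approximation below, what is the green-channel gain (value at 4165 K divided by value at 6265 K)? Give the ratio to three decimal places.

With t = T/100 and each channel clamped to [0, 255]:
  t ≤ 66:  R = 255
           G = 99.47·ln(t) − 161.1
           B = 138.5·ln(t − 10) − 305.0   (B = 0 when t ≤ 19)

0.838

At 6265 K (t = 62.65):
  G = 99.47·ln 62.65 − 161.1 = 99.47·4.1376 − 161.1 = 250.463.
At 4165 K (t = 41.65):
  G = 99.47·ln 41.65 − 161.1 = 99.47·3.7293 − 161.1 = 209.854.
Gain = 209.854 / 250.463 = 0.8379 → 0.838.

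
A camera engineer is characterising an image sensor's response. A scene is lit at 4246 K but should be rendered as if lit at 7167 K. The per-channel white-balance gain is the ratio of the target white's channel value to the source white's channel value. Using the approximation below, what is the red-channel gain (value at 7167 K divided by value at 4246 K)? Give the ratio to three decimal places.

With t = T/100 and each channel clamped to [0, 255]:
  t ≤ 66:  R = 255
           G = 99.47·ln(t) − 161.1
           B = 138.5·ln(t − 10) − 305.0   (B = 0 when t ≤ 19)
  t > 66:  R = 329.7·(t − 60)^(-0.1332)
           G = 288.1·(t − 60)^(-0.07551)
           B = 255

At 4246 K (t = 42.46):
  R = 255 by definition for t ≤ 66.
At 7167 K (t = 71.67):
  R = 329.7·(71.67 − 60)^(-0.1332) = 329.7·11.67^(-0.1332) = 329.7·0.72089 = 237.676.
Gain = 237.676 / 255.000 = 0.9321 → 0.932.

0.932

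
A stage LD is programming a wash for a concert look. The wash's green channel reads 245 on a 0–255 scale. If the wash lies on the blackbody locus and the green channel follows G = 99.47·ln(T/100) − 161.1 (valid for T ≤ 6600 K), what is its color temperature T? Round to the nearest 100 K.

5900 K

ln t = (245 + 161.1) / 99.47 = 4.0826.
t = e^4.0826 = 59.302.
T = 100·t = 5930 K → 5900 K to the nearest 100 K.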